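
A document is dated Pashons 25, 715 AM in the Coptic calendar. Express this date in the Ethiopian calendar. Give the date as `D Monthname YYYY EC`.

25 Ginbot 991 EC

Both dates share Julian Day Number 2086082; in the Ethiopian calendar that is 25 Ginbot 991 EC.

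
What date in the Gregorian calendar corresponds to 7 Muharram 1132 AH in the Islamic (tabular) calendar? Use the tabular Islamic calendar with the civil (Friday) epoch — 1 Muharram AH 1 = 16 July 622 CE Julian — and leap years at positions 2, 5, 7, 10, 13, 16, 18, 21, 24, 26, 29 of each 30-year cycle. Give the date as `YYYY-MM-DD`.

Julian Day Number of the source date = 2349235.
Converting JDN 2349235 to the Gregorian calendar gives 20 November 1719 CE.

1719-11-20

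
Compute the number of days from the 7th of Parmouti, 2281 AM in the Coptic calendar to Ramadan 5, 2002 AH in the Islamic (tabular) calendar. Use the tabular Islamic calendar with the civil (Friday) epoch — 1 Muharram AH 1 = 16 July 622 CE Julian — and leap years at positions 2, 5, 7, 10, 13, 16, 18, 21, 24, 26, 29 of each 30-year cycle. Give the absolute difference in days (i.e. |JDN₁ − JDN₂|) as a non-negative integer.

248

First date → JDN 2658016; second date → JDN 2657768.
The interval is |2658016 − 2657768| = 248 days.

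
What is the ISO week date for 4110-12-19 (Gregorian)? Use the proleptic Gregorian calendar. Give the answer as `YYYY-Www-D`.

The weekday is Friday (ISO weekday 5).
That Friday belongs to ISO week 51 of ISO year 4110.

4110-W51-5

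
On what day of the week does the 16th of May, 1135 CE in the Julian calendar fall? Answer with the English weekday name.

Thursday

Equivalently 23 May 1135 Gregorian, JDN 2135752.
Since JDN mod 7 = 3 (0 = Monday), the day is Thursday.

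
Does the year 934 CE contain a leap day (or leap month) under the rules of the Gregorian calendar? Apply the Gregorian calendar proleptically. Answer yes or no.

934 is not divisible by 4, so it is a common year.

no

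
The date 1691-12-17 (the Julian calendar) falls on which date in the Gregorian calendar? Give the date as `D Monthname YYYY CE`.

27 December 1691 CE

For dates in this range the Gregorian date is 10 days ahead of the Julian.
17 December 1691 Julian + 10 days → 27 December 1691 Gregorian.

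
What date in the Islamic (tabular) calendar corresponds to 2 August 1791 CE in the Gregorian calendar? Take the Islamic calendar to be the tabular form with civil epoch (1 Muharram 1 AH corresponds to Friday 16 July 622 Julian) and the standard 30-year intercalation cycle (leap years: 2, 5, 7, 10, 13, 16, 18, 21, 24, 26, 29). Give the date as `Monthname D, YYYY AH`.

Dhu al-Hijjah 2, 1205 AH

Both dates share Julian Day Number 2375423; in the tabular Islamic calendar that is 2 Dhu al-Hijjah 1205 AH.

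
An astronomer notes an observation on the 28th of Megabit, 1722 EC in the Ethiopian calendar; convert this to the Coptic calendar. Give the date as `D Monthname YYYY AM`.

28 Paremhat 1446 AM

Julian Day Number of the source date = 2353023.
Converting JDN 2353023 to the Coptic calendar gives 28 Paremhat 1446 AM.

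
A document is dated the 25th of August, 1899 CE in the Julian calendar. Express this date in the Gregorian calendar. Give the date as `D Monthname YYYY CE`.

For dates in this range the Gregorian date is 12 days ahead of the Julian.
25 August 1899 Julian + 12 days → 6 September 1899 Gregorian.

6 September 1899 CE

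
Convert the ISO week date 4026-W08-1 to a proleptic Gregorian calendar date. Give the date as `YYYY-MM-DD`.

4026-02-16

ISO week 1 of 4026 is the week containing the first Thursday of 4026.
Week 8, day 1 (Monday) lands on 4026-02-16.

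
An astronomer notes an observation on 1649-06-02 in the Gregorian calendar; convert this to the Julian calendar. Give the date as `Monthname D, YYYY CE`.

May 23, 1649 CE

At this point the Julian calendar is 10 days behind the Gregorian.
2 June 1649 Gregorian − 10 days → 23 May 1649 Julian.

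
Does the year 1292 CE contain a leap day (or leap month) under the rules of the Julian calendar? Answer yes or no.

1292 mod 4 = 0, so it is a leap year in the Julian calendar.

yes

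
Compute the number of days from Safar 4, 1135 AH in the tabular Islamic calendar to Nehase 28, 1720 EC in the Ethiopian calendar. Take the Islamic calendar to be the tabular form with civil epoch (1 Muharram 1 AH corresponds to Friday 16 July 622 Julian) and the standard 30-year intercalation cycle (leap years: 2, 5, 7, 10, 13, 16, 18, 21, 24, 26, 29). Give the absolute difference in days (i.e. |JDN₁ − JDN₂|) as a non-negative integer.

First date → JDN 2350325; second date → JDN 2352443.
The interval is |2350325 − 2352443| = 2118 days.

2118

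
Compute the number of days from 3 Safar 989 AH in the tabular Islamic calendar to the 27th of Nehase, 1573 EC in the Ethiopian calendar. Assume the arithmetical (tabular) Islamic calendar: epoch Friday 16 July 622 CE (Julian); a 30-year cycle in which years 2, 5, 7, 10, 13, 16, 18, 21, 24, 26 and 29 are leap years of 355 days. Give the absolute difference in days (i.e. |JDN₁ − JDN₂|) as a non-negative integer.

First date → JDN 2298586; second date → JDN 2298750.
The interval is |2298586 − 2298750| = 164 days.

164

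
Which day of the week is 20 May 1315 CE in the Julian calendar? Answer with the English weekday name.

This is JDN 2201501 (28 May 1315 Gregorian).
Since JDN mod 7 = 1 (0 = Monday), the day is Tuesday.

Tuesday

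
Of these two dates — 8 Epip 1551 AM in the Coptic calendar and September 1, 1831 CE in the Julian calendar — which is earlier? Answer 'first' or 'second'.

second

Converting both to JDN: 2391474 vs 2390074; the smaller is the second.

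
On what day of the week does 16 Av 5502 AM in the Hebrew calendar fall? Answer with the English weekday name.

Equivalently 16 August 1742 Gregorian, JDN 2357540.
JDN 2357540 mod 7 = 3, and JDN 0 was a Monday, so this is a Thursday.

Thursday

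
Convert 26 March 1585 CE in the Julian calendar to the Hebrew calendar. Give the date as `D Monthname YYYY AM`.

Both dates share Julian Day Number 2300064; in the Hebrew calendar that is 6 Nisan 5345 AM.

6 Nisan 5345 AM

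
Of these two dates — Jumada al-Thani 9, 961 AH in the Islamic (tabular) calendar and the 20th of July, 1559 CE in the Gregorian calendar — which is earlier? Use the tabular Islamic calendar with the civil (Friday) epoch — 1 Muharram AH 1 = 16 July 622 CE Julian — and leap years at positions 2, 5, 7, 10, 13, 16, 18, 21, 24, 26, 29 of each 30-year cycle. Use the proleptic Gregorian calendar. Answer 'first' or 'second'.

first

Converting both to JDN: 2288788 vs 2290673; the smaller is the first.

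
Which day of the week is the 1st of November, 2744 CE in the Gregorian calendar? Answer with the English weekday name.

Wednesday

JDN 2723590 mod 7 = 2, and JDN 0 was a Monday, so this is a Wednesday.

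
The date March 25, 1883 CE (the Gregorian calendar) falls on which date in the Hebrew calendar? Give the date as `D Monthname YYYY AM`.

Both dates share Julian Day Number 2408895; in the Hebrew calendar that is 16 Adar II 5643 AM.

16 Adar II 5643 AM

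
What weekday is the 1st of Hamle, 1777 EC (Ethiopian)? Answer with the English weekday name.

Wednesday

Equivalently 6 July 1785 Gregorian, JDN 2373205.
2373205 ≡ 2 (mod 7); counting from Monday = 0 gives Wednesday.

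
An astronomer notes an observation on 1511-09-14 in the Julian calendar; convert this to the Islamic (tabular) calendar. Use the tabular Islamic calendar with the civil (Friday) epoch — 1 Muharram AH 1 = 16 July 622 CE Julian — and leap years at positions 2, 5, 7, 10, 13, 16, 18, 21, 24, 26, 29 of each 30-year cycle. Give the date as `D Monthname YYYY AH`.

The source date corresponds to 24 September 1511 in the proleptic Gregorian calendar (JDN 2273207).
That day falls on 20 Jumada al-Thani 917 AH in the tabular Islamic calendar.

20 Jumada al-Thani 917 AH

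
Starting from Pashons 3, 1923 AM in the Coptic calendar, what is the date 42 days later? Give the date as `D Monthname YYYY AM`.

15 Paoni 1923 AM

Counting 42 days forward from JDN 2527282 reaches JDN 2527324, which is 15 Paoni 1923 AM.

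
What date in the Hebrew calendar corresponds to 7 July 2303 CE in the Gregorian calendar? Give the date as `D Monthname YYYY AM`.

20 Tammuz 6063 AM

Both dates share Julian Day Number 2562400; in the Hebrew calendar that is 20 Tammuz 6063 AM.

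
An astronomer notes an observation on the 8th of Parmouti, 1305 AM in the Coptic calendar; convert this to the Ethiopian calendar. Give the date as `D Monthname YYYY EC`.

8 Miyazya 1581 EC

Both dates share Julian Day Number 2301533; in the Ethiopian calendar that is 8 Miyazya 1581 EC.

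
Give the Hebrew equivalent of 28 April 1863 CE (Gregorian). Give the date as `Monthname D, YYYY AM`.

Both dates share Julian Day Number 2401624; in the Hebrew calendar that is 9 Iyar 5623 AM.

Iyar 9, 5623 AM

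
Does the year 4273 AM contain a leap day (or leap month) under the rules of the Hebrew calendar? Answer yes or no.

Hebrew year 4273 is year 17 of its 19-year Metonic cycle; leap years are at positions 3, 6, 8, 11, 14, 17, 19, so it is a leap year (13 months).

yes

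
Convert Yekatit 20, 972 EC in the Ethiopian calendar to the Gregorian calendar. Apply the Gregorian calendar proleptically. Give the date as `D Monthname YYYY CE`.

Julian Day Number of the source date = 2079048.
Converting JDN 2079048 to the Gregorian calendar gives 20 February 980 CE.

20 February 980 CE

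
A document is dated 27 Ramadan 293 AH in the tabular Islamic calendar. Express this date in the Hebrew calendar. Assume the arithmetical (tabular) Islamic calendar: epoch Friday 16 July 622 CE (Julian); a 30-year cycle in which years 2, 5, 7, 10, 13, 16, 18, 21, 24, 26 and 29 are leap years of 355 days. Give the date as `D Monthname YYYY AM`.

27 Tammuz 4666 AM

The source date corresponds to 27 July 906 in the proleptic Gregorian calendar (JDN 2052177).
That day falls on 27 Tammuz 4666 AM in the Hebrew calendar.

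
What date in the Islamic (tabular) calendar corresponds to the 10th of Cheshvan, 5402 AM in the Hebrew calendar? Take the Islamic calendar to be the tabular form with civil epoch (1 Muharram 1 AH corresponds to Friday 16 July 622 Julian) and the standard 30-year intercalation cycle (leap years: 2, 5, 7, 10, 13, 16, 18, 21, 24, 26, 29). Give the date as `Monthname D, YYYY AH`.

Rajab 9, 1051 AH

Julian Day Number of the source date = 2320710.
Converting JDN 2320710 to the tabular Islamic calendar gives 9 Rajab 1051 AH.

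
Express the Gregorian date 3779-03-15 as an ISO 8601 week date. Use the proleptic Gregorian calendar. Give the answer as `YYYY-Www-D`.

3779-W11-1

The weekday is Monday (ISO weekday 1).
That Monday belongs to ISO week 11 of ISO year 3779.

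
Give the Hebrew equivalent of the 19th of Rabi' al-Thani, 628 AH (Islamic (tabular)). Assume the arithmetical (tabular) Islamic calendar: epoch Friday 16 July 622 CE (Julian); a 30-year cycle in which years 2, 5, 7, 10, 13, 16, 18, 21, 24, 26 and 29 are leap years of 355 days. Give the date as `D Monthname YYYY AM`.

20 Adar 4991 AM

The source date corresponds to 3 March 1231 in the proleptic Gregorian calendar (JDN 2170735).
That day falls on 20 Adar 4991 AM in the Hebrew calendar.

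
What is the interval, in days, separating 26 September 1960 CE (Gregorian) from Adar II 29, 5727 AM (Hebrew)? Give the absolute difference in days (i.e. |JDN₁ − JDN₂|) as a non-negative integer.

2387

JDN of the first date = 2437204.
JDN of the second date = 2439591.
|2439591 − 2437204| = 2387.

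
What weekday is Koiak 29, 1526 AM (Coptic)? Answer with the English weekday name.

Saturday

Equivalently 6 January 1810 Gregorian, JDN 2382154.
2382154 ≡ 5 (mod 7); counting from Monday = 0 gives Saturday.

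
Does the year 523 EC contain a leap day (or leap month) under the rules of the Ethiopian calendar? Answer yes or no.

yes

523 mod 4 = 3; in the Ethiopian calendar a year is leap when year mod 4 = 3, so it is a leap year.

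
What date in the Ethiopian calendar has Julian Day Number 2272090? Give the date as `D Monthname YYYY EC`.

30 Nehase 1500 EC

The proleptic Gregorian equivalent of JDN 2272090 is 2 September 1508.
In the Ethiopian calendar that day is 30 Nehase 1500 EC.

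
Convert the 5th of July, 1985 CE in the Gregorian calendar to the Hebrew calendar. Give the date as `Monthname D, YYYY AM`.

Julian Day Number of the source date = 2446252.
Converting JDN 2446252 to the Hebrew calendar gives 16 Tammuz 5745 AM.

Tammuz 16, 5745 AM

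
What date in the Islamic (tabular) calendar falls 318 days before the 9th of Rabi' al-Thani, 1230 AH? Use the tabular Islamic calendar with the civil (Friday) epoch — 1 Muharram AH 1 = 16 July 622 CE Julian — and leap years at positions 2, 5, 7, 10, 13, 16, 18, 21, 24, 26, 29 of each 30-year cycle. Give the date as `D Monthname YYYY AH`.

JDN of the 9th of Rabi' al-Thani, 1230 AH = 2384054.
2384054 − 318 = 2383736.
JDN 2383736 in the tabular Islamic calendar is 17 Jumada al-Awwal 1229 AH.

17 Jumada al-Awwal 1229 AH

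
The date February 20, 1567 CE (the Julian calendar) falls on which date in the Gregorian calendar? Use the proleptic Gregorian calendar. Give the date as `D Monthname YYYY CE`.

At this point the Julian calendar is 10 days behind the Gregorian.
20 February 1567 Julian + 10 days → 2 March 1567 Gregorian.

2 March 1567 CE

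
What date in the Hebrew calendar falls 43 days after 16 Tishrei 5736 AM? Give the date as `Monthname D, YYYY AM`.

The starting date is JDN 2442677; 2442677 + 43 = 2442720.
JDN 2442720 corresponds to Cheshvan 29, 5736 AM.

Cheshvan 29, 5736 AM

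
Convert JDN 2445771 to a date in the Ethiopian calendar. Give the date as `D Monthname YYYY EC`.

2 Megabit 1976 EC

The Gregorian equivalent of JDN 2445771 is 11 March 1984.
In the Ethiopian calendar that day is 2 Megabit 1976 EC.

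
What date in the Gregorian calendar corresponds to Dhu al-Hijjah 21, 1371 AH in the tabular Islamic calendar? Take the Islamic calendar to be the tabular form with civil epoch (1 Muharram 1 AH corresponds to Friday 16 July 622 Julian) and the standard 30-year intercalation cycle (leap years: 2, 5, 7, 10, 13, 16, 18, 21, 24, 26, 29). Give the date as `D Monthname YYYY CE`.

11 September 1952 CE

Julian Day Number of the source date = 2434267.
Converting JDN 2434267 to the Gregorian calendar gives 11 September 1952 CE.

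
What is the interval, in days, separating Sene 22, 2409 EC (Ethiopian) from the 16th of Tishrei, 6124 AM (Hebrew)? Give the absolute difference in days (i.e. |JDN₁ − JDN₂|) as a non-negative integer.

19640

First date → JDN 2604034; second date → JDN 2584394.
The interval is |2604034 − 2584394| = 19640 days.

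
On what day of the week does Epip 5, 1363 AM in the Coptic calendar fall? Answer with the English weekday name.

In the Gregorian calendar this is 9 July 1647 (JDN 2322804).
JDN 2322804 mod 7 = 1, and JDN 0 was a Monday, so this is a Tuesday.

Tuesday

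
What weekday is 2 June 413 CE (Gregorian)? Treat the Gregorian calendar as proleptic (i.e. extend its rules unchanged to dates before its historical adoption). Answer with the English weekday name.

Sunday

Since JDN mod 7 = 6 (0 = Monday), the day is Sunday.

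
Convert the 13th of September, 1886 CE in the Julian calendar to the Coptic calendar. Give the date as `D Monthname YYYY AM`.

16 Thout 1603 AM

Both dates share Julian Day Number 2410175; in the Coptic calendar that is 16 Thout 1603 AM.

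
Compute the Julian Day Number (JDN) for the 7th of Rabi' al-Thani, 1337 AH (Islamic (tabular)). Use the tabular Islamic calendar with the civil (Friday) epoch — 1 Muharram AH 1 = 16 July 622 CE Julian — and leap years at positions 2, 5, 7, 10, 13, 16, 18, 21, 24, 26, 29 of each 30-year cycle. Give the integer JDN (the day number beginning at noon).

In the Gregorian calendar the same day is 10 January 1919.
JDN 2451545 is 1 January 2000 CE (Gregorian); the target day is −29576 days from there, so JDN = 2421969.

2421969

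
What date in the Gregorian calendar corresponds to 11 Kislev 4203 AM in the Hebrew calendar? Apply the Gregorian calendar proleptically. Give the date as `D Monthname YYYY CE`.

1 December 442 CE

Both dates share Julian Day Number 1882832; in the Gregorian calendar that is 1 December 442 CE.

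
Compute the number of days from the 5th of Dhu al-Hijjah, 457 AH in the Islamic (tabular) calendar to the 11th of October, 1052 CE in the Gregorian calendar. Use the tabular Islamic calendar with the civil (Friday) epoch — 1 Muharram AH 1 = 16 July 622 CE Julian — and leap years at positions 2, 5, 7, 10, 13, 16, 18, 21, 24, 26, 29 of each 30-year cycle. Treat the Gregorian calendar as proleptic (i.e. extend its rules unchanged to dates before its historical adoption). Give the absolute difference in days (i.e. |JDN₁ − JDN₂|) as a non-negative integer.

JDN of the first date = 2110360.
JDN of the second date = 2105579.
|2105579 − 2110360| = 4781.

4781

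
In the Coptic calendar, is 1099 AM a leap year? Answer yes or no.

1099 mod 4 = 3; in the Coptic calendar a year is leap when year mod 4 = 3, so it is a leap year.

yes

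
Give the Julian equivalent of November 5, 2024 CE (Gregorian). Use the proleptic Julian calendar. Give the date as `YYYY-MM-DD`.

At this point the Julian calendar is 13 days behind the Gregorian.
5 November 2024 Gregorian − 13 days → 23 October 2024 Julian.

2024-10-23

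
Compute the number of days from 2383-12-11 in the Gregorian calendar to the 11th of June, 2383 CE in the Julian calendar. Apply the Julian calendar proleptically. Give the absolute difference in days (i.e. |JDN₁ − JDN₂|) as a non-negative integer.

JDN of the first date = 2591777.
JDN of the second date = 2591610.
|2591610 − 2591777| = 167.

167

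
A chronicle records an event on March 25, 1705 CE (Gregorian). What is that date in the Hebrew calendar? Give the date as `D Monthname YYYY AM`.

29 Adar 5465 AM

Both dates share Julian Day Number 2343882; in the Hebrew calendar that is 29 Adar 5465 AM.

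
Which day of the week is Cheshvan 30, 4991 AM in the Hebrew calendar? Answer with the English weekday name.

Thursday

This is JDN 2170626 (14 November 1230 Gregorian).
2170626 ≡ 3 (mod 7); counting from Monday = 0 gives Thursday.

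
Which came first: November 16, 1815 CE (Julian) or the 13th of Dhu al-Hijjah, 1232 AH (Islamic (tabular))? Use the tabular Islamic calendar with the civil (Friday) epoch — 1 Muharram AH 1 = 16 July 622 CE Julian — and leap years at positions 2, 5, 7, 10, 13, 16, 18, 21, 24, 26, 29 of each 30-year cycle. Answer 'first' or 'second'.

first

Converting both to JDN: 2384306 vs 2385002; the smaller is the first.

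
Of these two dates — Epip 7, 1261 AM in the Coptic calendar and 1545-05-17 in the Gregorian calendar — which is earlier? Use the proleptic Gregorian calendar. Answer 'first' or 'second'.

The two dates have Julian Day Numbers 2285551 and 2285496 respectively.
Since 2285496 < 2285551, the second date comes first.

second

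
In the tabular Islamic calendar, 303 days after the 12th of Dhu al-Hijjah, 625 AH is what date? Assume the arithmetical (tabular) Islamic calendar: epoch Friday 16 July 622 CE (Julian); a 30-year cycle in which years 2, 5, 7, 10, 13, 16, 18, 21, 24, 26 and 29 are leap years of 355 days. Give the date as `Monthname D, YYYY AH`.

JDN of the 12th of Dhu al-Hijjah, 625 AH = 2169901.
2169901 + 303 = 2170204.
JDN 2170204 in the tabular Islamic calendar is Shawwal 20, 626 AH.

Shawwal 20, 626 AH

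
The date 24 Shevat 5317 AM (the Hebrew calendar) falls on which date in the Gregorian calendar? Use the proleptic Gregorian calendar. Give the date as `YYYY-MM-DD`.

Both dates share Julian Day Number 2289777; in the Gregorian calendar that is 4 February 1557 CE.

1557-02-04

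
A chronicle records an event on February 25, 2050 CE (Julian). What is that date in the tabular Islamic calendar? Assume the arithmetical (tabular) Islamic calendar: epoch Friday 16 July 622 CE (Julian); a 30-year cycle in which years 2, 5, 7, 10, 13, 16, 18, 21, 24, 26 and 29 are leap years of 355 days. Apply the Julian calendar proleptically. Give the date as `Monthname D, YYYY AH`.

Julian Day Number of the source date = 2469876.
Converting JDN 2469876 to the tabular Islamic calendar gives 16 Jumada al-Thani 1472 AH.

Jumada al-Thani 16, 1472 AH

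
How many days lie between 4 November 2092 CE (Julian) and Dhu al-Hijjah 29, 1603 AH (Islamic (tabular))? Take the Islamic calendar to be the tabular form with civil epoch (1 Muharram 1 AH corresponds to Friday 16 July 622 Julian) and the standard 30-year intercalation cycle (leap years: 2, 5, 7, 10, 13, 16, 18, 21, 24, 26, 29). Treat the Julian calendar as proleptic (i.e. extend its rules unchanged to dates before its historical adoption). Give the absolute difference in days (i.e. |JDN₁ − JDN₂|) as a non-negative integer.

First date → JDN 2485469; second date → JDN 2516488.
The interval is |2485469 − 2516488| = 31019 days.

31019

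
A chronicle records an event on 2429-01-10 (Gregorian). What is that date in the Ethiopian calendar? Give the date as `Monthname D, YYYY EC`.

Both dates share Julian Day Number 2608244; in the Ethiopian calendar that is 29 Tahsas 2421 EC.

Tahsas 29, 2421 EC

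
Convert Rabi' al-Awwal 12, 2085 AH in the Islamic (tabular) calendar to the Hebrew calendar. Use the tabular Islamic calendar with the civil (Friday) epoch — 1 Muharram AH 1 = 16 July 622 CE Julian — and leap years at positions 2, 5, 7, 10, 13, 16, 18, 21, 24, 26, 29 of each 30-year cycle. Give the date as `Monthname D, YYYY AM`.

Elul 12, 6404 AM

Julian Day Number of the source date = 2687010.
Converting JDN 2687010 to the Hebrew calendar gives 12 Elul 6404 AM.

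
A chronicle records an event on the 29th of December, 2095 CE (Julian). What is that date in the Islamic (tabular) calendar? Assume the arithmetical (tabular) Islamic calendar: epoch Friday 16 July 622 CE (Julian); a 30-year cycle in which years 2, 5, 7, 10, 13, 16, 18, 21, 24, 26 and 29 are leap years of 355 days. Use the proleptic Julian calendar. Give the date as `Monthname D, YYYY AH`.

Julian Day Number of the source date = 2486619.
Converting JDN 2486619 to the tabular Islamic calendar gives 15 Ramadan 1519 AH.

Ramadan 15, 1519 AH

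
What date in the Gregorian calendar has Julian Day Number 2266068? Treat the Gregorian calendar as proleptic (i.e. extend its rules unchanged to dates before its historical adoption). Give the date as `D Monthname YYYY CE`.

Counting from JDN 2299161 = 15 Oct 1582 gives an offset of -33093 days.

7 March 1492 CE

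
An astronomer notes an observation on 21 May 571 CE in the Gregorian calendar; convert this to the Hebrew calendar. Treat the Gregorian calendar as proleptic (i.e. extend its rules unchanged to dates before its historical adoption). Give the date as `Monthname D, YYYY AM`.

Sivan 10, 4331 AM

Julian Day Number of the source date = 1929754.
Converting JDN 1929754 to the Hebrew calendar gives 10 Sivan 4331 AM.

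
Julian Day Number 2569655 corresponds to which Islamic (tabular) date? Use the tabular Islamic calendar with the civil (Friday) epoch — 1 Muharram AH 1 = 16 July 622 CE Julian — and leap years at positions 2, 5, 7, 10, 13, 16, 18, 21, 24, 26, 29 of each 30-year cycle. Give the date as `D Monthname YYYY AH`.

11 Muharram 1754 AH

The Gregorian equivalent of JDN 2569655 is 18 May 2323.
In the tabular Islamic calendar that day is 11 Muharram 1754 AH.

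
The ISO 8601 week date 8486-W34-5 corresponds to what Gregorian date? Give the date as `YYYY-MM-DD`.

8486-08-23

ISO week 1 of 8486 is the week containing the first Thursday of 8486.
Week 34, day 5 (Friday) lands on 8486-08-23.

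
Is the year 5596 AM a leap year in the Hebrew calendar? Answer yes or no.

Hebrew year 5596 is year 10 of its 19-year Metonic cycle; leap years are at positions 3, 6, 8, 11, 14, 17, 19, so it is a common year (12 months).

no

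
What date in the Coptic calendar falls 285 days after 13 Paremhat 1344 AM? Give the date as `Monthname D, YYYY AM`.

Koiak 23, 1345 AM

Counting 285 days forward from JDN 2315753 reaches JDN 2316038, which is Koiak 23, 1345 AM.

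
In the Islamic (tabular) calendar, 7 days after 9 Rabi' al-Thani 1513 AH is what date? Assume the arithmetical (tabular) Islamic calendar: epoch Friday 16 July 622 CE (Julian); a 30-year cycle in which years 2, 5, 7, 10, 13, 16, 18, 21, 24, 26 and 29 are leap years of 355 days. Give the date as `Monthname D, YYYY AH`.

Rabi' al-Thani 16, 1513 AH

JDN of 9 Rabi' al-Thani 1513 AH = 2484339.
2484339 + 7 = 2484346.
JDN 2484346 in the tabular Islamic calendar is Rabi' al-Thani 16, 1513 AH.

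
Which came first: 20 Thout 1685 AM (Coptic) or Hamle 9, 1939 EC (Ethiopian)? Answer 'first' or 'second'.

second

First date → JDN 2440130; second date → JDN 2432383.
JDN 2432383 < JDN 2440130, so the second date is earlier.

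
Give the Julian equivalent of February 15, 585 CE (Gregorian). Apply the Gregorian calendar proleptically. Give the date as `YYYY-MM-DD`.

For dates in this range the Gregorian date is 2 days ahead of the Julian.
15 February 585 Gregorian − 2 days → 13 February 585 Julian.

0585-02-13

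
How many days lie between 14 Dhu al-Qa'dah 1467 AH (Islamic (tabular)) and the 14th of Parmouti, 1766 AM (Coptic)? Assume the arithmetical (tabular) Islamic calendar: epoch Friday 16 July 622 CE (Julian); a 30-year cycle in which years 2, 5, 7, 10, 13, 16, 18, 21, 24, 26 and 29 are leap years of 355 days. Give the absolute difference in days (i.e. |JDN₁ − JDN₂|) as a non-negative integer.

1669

First date → JDN 2468250; second date → JDN 2469919.
The interval is |2468250 − 2469919| = 1669 days.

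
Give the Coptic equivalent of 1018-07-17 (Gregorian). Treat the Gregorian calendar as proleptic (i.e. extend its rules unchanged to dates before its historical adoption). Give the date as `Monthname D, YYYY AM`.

Julian Day Number of the source date = 2093074.
Converting JDN 2093074 to the Coptic calendar gives 17 Epip 734 AM.

Epip 17, 734 AM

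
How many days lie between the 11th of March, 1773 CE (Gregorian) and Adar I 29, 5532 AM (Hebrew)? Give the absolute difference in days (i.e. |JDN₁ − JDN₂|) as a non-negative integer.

372

First date → JDN 2368705; second date → JDN 2368333.
The interval is |2368705 − 2368333| = 372 days.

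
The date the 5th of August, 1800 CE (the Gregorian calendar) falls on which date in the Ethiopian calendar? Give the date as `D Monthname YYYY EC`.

30 Hamle 1792 EC

Julian Day Number of the source date = 2378713.
Converting JDN 2378713 to the Ethiopian calendar gives 30 Hamle 1792 EC.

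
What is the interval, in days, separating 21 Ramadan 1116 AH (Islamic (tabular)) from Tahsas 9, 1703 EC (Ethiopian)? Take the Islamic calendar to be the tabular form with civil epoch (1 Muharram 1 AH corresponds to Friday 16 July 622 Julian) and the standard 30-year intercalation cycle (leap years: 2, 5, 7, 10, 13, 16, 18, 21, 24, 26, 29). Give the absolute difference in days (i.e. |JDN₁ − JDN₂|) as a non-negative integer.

JDN of the first date = 2343815.
JDN of the second date = 2345974.
|2345974 − 2343815| = 2159.

2159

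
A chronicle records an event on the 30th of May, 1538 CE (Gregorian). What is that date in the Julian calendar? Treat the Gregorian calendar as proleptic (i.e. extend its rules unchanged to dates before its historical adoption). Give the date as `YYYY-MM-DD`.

At this point the Julian calendar is 10 days behind the Gregorian.
30 May 1538 Gregorian − 10 days → 20 May 1538 Julian.

1538-05-20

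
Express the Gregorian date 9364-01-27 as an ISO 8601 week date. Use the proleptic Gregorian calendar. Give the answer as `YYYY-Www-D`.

9364-W04-5

The weekday is Friday (ISO weekday 5).
That Friday belongs to ISO week 4 of ISO year 9364.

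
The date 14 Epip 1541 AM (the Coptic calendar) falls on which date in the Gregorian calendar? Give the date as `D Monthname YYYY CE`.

Both dates share Julian Day Number 2387828; in the Gregorian calendar that is 20 July 1825 CE.

20 July 1825 CE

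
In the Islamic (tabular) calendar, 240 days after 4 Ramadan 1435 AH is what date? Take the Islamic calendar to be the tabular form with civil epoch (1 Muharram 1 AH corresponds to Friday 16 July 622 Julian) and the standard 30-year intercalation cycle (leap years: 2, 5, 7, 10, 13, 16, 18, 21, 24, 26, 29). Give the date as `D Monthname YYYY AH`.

JDN of 4 Ramadan 1435 AH = 2456841.
2456841 + 240 = 2457081.
JDN 2457081 in the tabular Islamic calendar is 8 Jumada al-Awwal 1436 AH.

8 Jumada al-Awwal 1436 AH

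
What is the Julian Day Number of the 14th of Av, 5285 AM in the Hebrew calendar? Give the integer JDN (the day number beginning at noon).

In the proleptic Gregorian calendar the same day is 13 August 1525.
JDN 2400001 is 17 November 1858 CE (Gregorian), MJD 0; the target day is −121722 days from there, so JDN = 2278279.

2278279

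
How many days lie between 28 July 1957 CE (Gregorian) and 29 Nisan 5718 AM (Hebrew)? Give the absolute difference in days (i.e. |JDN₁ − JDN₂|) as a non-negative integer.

265

First date → JDN 2436048; second date → JDN 2436313.
The interval is |2436048 − 2436313| = 265 days.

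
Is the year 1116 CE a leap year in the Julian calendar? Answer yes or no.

1116 mod 4 = 0, so it is a leap year in the Julian calendar.

yes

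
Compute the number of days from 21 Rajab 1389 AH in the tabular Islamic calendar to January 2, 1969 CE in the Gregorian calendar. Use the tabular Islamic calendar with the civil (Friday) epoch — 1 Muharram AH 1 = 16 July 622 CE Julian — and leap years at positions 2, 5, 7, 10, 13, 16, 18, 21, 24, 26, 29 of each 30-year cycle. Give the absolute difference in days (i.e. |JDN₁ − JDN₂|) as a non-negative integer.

First date → JDN 2440498; second date → JDN 2440224.
The interval is |2440498 − 2440224| = 274 days.

274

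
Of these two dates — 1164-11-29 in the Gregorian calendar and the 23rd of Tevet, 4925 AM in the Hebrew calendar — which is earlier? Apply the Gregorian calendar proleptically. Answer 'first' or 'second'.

First date → JDN 2146535; second date → JDN 2146583.
JDN 2146535 < JDN 2146583, so the first date is earlier.

first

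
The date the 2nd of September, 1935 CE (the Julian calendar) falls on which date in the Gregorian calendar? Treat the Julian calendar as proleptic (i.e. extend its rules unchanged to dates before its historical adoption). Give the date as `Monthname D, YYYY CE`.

September 15, 1935 CE

For dates in this range the Gregorian date is 13 days ahead of the Julian.
2 September 1935 Julian + 13 days → 15 September 1935 Gregorian.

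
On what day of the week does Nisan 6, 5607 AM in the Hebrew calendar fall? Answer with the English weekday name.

This is JDN 2395744 (23 March 1847 Gregorian).
JDN 2395744 mod 7 = 1, and JDN 0 was a Monday, so this is a Tuesday.

Tuesday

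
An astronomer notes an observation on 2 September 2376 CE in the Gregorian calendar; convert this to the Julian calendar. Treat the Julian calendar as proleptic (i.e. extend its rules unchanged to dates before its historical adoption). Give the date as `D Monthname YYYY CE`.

17 August 2376 CE

At this point the Julian calendar is 16 days behind the Gregorian.
2 September 2376 Gregorian − 16 days → 17 August 2376 Julian.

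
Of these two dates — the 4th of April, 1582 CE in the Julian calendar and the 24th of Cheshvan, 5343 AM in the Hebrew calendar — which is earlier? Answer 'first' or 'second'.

first

The two dates have Julian Day Numbers 2298977 and 2299196 respectively.
Since 2298977 < 2299196, the first date comes first.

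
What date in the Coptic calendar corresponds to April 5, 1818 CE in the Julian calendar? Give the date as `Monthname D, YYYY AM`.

Parmouti 10, 1534 AM

Julian Day Number of the source date = 2385177.
Converting JDN 2385177 to the Coptic calendar gives 10 Parmouti 1534 AM.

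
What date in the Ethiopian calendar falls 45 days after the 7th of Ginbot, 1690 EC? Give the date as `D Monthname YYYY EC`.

Counting 45 days forward from JDN 2341374 reaches JDN 2341419, which is 22 Sene 1690 EC.

22 Sene 1690 EC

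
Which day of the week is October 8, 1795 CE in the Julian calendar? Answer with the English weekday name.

This is JDN 2376962 (19 October 1795 Gregorian).
Since JDN mod 7 = 0 (0 = Monday), the day is Monday.

Monday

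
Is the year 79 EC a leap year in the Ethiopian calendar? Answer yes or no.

79 mod 4 = 3; in the Ethiopian calendar a year is leap when year mod 4 = 3, so it is a leap year.

yes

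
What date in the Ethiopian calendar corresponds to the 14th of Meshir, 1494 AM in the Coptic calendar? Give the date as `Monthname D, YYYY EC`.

Julian Day Number of the source date = 2370511.
Converting JDN 2370511 to the Ethiopian calendar gives 14 Yekatit 1770 EC.

Yekatit 14, 1770 EC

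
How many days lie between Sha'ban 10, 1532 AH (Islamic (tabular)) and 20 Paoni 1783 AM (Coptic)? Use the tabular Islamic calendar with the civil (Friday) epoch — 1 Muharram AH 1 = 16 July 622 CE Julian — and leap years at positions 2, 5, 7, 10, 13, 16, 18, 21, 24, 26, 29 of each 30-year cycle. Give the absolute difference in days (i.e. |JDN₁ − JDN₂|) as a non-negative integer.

14997

First date → JDN 2491191; second date → JDN 2476194.
The interval is |2491191 − 2476194| = 14997 days.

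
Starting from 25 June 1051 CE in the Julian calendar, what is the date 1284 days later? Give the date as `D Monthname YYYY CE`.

The starting date is JDN 2105111; 2105111 + 1284 = 2106395.
JDN 2106395 corresponds to 30 December 1054 CE.

30 December 1054 CE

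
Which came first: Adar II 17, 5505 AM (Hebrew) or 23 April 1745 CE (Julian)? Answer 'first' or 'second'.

First date → JDN 2358488; second date → JDN 2358532.
JDN 2358488 < JDN 2358532, so the first date is earlier.

first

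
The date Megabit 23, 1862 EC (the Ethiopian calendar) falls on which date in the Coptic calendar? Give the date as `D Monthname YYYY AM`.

23 Paremhat 1586 AM

Both dates share Julian Day Number 2404153; in the Coptic calendar that is 23 Paremhat 1586 AM.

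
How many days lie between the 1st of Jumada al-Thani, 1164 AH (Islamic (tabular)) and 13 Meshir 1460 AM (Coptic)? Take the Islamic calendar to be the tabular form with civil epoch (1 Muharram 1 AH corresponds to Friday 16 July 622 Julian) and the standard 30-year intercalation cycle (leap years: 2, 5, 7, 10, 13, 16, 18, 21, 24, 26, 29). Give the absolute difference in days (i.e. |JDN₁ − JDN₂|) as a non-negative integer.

JDN of the first date = 2360716.
JDN of the second date = 2358092.
|2358092 − 2360716| = 2624.

2624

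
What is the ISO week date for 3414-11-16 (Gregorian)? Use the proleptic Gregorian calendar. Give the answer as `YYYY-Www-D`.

The weekday is Wednesday (ISO weekday 3).
That Wednesday belongs to ISO week 46 of ISO year 3414.

3414-W46-3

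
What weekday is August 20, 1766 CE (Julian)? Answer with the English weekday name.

Sunday

This is JDN 2366321 (31 August 1766 Gregorian).
Since JDN mod 7 = 6 (0 = Monday), the day is Sunday.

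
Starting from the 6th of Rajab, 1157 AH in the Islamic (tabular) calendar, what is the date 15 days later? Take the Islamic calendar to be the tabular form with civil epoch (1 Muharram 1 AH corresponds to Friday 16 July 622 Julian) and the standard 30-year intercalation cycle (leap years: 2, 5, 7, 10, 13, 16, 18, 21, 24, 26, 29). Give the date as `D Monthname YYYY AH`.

The starting date is JDN 2358270; 2358270 + 15 = 2358285.
JDN 2358285 corresponds to 21 Rajab 1157 AH.

21 Rajab 1157 AH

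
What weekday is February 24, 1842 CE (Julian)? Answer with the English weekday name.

This is JDN 2393903 (8 March 1842 Gregorian).
JDN 2393903 mod 7 = 1, and JDN 0 was a Monday, so this is a Tuesday.

Tuesday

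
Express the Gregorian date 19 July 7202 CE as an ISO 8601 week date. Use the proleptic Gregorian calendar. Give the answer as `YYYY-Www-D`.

The weekday is Friday (ISO weekday 5).
That Friday belongs to ISO week 29 of ISO year 7202.

7202-W29-5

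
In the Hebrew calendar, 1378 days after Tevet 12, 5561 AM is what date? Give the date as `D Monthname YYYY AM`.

The starting date is JDN 2378858; 2378858 + 1378 = 2380236.
JDN 2380236 corresponds to 1 Cheshvan 5565 AM.

1 Cheshvan 5565 AM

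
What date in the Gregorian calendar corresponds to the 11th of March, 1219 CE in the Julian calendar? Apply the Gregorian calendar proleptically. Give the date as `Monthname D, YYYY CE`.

At this point the Julian calendar is 7 days behind the Gregorian.
11 March 1219 Julian + 7 days → 18 March 1219 Gregorian.

March 18, 1219 CE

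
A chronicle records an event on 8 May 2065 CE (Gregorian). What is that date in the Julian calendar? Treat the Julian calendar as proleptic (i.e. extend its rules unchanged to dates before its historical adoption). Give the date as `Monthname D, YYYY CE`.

At this point the Julian calendar is 13 days behind the Gregorian.
8 May 2065 Gregorian − 13 days → 25 April 2065 Julian.

April 25, 2065 CE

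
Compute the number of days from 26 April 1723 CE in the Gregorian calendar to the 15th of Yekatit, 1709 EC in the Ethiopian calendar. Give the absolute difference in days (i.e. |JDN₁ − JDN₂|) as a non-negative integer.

JDN of the first date = 2350488.
JDN of the second date = 2348232.
|2348232 − 2350488| = 2256.

2256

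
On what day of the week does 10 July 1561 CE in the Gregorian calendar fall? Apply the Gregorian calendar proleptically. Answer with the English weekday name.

JDN 2291394 mod 7 = 0, and JDN 0 was a Monday, so this is a Monday.

Monday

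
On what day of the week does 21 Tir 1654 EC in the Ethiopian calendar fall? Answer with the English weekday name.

Thursday

In the Gregorian calendar this is 26 January 1662 (JDN 2328119).
2328119 ≡ 3 (mod 7); counting from Monday = 0 gives Thursday.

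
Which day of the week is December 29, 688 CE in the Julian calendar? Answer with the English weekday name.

Tuesday

In the proleptic Gregorian calendar this is 1 January 689 (JDN 1972713).
JDN 1972713 mod 7 = 1, and JDN 0 was a Monday, so this is a Tuesday.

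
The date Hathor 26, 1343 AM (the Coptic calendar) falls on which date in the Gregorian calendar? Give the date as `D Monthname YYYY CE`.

2 December 1626 CE

Both dates share Julian Day Number 2315280; in the Gregorian calendar that is 2 December 1626 CE.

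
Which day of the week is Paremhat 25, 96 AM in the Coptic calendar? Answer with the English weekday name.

In the proleptic Gregorian calendar this is 22 March 380 (JDN 1859933).
JDN 1859933 mod 7 = 5, and JDN 0 was a Monday, so this is a Saturday.

Saturday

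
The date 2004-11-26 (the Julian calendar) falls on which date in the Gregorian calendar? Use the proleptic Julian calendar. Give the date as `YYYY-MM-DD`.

For dates in this range the Gregorian date is 13 days ahead of the Julian.
26 November 2004 Julian + 13 days → 9 December 2004 Gregorian.

2004-12-09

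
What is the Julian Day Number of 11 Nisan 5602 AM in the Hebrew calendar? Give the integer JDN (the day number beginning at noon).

In the Gregorian calendar the same day is 22 March 1842.
JDN 2451545 is 1 January 2000 CE (Gregorian); the target day is −57628 days from there, so JDN = 2393917.

2393917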